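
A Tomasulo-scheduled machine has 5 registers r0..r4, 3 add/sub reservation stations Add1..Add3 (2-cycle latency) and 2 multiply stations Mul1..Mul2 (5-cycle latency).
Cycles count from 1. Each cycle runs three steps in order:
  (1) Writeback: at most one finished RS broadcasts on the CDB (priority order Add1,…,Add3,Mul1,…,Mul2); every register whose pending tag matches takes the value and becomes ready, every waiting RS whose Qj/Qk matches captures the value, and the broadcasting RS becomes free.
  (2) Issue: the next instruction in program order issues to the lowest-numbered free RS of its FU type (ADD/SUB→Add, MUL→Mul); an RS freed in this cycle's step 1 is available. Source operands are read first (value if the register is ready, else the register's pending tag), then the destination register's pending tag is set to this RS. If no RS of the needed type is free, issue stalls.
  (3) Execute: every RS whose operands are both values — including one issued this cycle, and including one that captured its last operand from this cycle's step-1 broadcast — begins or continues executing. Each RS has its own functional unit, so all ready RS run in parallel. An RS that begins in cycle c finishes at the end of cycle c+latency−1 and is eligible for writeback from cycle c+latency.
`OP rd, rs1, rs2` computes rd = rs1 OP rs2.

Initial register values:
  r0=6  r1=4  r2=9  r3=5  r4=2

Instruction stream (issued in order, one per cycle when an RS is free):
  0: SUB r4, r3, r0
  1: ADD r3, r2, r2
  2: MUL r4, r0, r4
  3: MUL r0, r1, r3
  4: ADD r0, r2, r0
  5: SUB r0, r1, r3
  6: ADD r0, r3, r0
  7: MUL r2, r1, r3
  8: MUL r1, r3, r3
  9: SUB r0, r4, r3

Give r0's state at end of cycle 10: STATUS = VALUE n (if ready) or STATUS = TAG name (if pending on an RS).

c1: issue SUB r4<-Add1 | r0:6,r1:4,r2:9,r3:5,r4:Add1
c2: issue ADD r3<-Add2 | r0:6,r1:4,r2:9,r3:Add2,r4:Add1
c3: CDB Add1=-1; issue MUL r4<-Mul1 | r0:6,r1:4,r2:9,r3:Add2,r4:Mul1
c4: CDB Add2=18; issue MUL r0<-Mul2 | r0:Mul2,r1:4,r2:9,r3:18,r4:Mul1
c5: issue ADD r0<-Add1 | r0:Add1,r1:4,r2:9,r3:18,r4:Mul1
c6: issue SUB r0<-Add2 | r0:Add2,r1:4,r2:9,r3:18,r4:Mul1
c7: issue ADD r0<-Add3 | r0:Add3,r1:4,r2:9,r3:18,r4:Mul1
c8: CDB Add2=-14; stall | r0:Add3,r1:4,r2:9,r3:18,r4:Mul1
c9: CDB Mul1=-6; issue MUL r2<-Mul1 | r0:Add3,r1:4,r2:Mul1,r3:18,r4:-6
c10: CDB Add3=4; stall | r0:4,r1:4,r2:Mul1,r3:18,r4:-6

STATUS = VALUE 4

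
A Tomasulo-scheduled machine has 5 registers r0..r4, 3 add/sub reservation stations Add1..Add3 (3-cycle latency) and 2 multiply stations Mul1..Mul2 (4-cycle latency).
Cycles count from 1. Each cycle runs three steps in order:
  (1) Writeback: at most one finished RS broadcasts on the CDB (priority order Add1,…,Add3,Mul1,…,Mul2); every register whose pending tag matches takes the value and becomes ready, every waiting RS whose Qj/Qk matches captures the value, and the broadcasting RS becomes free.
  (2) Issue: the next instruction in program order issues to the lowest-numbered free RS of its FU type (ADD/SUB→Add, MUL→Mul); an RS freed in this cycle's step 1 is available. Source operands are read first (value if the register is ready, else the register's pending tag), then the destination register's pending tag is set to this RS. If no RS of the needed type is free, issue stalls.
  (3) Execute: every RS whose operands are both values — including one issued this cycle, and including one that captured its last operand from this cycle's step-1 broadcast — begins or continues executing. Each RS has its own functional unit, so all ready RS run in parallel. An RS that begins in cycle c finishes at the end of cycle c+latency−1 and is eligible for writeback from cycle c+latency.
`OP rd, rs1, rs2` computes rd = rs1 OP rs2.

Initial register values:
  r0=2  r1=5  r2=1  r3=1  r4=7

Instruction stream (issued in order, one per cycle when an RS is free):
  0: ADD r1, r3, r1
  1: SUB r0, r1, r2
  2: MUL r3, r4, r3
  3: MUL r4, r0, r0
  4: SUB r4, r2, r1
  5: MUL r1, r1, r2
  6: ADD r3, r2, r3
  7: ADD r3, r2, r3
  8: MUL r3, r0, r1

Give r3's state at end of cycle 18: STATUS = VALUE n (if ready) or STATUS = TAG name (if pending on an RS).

STATUS = VALUE 30

c1: issue ADD r1<-Add1 | r0:2,r1:Add1,r2:1,r3:1,r4:7
c2: issue SUB r0<-Add2 | r0:Add2,r1:Add1,r2:1,r3:1,r4:7
c3: issue MUL r3<-Mul1 | r0:Add2,r1:Add1,r2:1,r3:Mul1,r4:7
c4: CDB Add1=6; issue MUL r4<-Mul2 | r0:Add2,r1:6,r2:1,r3:Mul1,r4:Mul2
c5: issue SUB r4<-Add1 | r0:Add2,r1:6,r2:1,r3:Mul1,r4:Add1
c6: stall | r0:Add2,r1:6,r2:1,r3:Mul1,r4:Add1
c7: CDB Add2=5; stall | r0:5,r1:6,r2:1,r3:Mul1,r4:Add1
c8: CDB Add1=-5; stall | r0:5,r1:6,r2:1,r3:Mul1,r4:-5
c9: CDB Mul1=7; issue MUL r1<-Mul1 | r0:5,r1:Mul1,r2:1,r3:7,r4:-5
c10: issue ADD r3<-Add1 | r0:5,r1:Mul1,r2:1,r3:Add1,r4:-5
c11: CDB Mul2=25; issue ADD r3<-Add2 | r0:5,r1:Mul1,r2:1,r3:Add2,r4:-5
c12: issue MUL r3<-Mul2 | r0:5,r1:Mul1,r2:1,r3:Mul2,r4:-5
c13: CDB Add1=8 | r0:5,r1:Mul1,r2:1,r3:Mul2,r4:-5
c14: CDB Mul1=6 | r0:5,r1:6,r2:1,r3:Mul2,r4:-5
c15: - | r0:5,r1:6,r2:1,r3:Mul2,r4:-5
c16: CDB Add2=9 | r0:5,r1:6,r2:1,r3:Mul2,r4:-5
c17: - | r0:5,r1:6,r2:1,r3:Mul2,r4:-5
c18: CDB Mul2=30 | r0:5,r1:6,r2:1,r3:30,r4:-5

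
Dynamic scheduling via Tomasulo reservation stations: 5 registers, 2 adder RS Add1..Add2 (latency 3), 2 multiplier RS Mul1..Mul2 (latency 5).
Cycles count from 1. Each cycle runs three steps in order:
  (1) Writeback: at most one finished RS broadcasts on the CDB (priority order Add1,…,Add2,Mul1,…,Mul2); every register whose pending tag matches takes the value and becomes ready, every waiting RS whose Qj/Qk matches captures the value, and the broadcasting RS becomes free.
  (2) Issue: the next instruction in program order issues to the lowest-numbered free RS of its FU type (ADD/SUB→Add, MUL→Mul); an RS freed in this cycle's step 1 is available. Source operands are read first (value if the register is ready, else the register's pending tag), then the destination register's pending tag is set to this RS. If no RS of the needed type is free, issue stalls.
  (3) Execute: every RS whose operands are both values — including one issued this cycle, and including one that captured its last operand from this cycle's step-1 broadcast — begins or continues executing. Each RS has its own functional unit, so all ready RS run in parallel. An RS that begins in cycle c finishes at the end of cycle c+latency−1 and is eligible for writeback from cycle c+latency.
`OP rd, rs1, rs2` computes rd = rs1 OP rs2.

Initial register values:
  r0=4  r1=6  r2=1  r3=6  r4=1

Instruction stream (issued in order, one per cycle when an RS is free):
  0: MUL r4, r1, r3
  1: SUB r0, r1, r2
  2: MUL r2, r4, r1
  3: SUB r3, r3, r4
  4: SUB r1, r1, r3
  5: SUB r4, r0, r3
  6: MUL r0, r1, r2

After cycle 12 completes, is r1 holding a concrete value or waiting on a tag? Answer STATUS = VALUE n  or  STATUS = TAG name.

STATUS = VALUE 36

c1: issue MUL r4<-Mul1 | r0:4,r1:6,r2:1,r3:6,r4:Mul1
c2: issue SUB r0<-Add1 | r0:Add1,r1:6,r2:1,r3:6,r4:Mul1
c3: issue MUL r2<-Mul2 | r0:Add1,r1:6,r2:Mul2,r3:6,r4:Mul1
c4: issue SUB r3<-Add2 | r0:Add1,r1:6,r2:Mul2,r3:Add2,r4:Mul1
c5: CDB Add1=5; issue SUB r1<-Add1 | r0:5,r1:Add1,r2:Mul2,r3:Add2,r4:Mul1
c6: CDB Mul1=36; stall | r0:5,r1:Add1,r2:Mul2,r3:Add2,r4:36
c7: stall | r0:5,r1:Add1,r2:Mul2,r3:Add2,r4:36
c8: stall | r0:5,r1:Add1,r2:Mul2,r3:Add2,r4:36
c9: CDB Add2=-30; issue SUB r4<-Add2 | r0:5,r1:Add1,r2:Mul2,r3:-30,r4:Add2
c10: issue MUL r0<-Mul1 | r0:Mul1,r1:Add1,r2:Mul2,r3:-30,r4:Add2
c11: CDB Mul2=216 | r0:Mul1,r1:Add1,r2:216,r3:-30,r4:Add2
c12: CDB Add1=36 | r0:Mul1,r1:36,r2:216,r3:-30,r4:Add2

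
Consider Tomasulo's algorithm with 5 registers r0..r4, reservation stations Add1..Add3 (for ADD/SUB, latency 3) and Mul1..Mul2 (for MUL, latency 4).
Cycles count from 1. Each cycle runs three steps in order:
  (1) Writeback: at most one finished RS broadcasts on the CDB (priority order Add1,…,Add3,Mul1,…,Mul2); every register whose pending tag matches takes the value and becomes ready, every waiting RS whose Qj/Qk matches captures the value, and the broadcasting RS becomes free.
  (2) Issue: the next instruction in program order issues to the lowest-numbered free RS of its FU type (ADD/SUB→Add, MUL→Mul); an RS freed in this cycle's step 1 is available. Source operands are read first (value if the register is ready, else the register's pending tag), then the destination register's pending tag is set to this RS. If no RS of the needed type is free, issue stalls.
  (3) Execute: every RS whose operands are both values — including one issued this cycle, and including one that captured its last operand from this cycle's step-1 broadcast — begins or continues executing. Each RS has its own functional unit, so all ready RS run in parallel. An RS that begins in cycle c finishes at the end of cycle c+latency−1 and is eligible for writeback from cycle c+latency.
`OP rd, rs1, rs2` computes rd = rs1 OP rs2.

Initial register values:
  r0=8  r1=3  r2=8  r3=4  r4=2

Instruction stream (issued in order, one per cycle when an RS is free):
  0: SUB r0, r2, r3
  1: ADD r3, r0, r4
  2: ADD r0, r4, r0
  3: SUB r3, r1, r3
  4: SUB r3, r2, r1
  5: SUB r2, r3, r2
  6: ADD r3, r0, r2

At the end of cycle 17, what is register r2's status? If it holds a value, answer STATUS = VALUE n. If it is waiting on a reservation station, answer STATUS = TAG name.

STATUS = VALUE -3

  c1: issue SUB r0<-Add1  regs: r0:Add1,r1:3,r2:8,r3:4,r4:2
  c2: issue ADD r3<-Add2  regs: r0:Add1,r1:3,r2:8,r3:Add2,r4:2
  c3: issue ADD r0<-Add3  regs: r0:Add3,r1:3,r2:8,r3:Add2,r4:2
  c4: CDB Add1=4; issue SUB r3<-Add1  regs: r0:Add3,r1:3,r2:8,r3:Add1,r4:2
  c5: stall  regs: r0:Add3,r1:3,r2:8,r3:Add1,r4:2
  c6: stall  regs: r0:Add3,r1:3,r2:8,r3:Add1,r4:2
  c7: CDB Add2=6; issue SUB r3<-Add2  regs: r0:Add3,r1:3,r2:8,r3:Add2,r4:2
  c8: CDB Add3=6; issue SUB r2<-Add3  regs: r0:6,r1:3,r2:Add3,r3:Add2,r4:2
  c9: stall  regs: r0:6,r1:3,r2:Add3,r3:Add2,r4:2
  c10: CDB Add1=-3; issue ADD r3<-Add1  regs: r0:6,r1:3,r2:Add3,r3:Add1,r4:2
  c11: CDB Add2=5  regs: r0:6,r1:3,r2:Add3,r3:Add1,r4:2
  c12: -  regs: r0:6,r1:3,r2:Add3,r3:Add1,r4:2
  c13: -  regs: r0:6,r1:3,r2:Add3,r3:Add1,r4:2
  c14: CDB Add3=-3  regs: r0:6,r1:3,r2:-3,r3:Add1,r4:2
  c15: -  regs: r0:6,r1:3,r2:-3,r3:Add1,r4:2
  c16: -  regs: r0:6,r1:3,r2:-3,r3:Add1,r4:2
  c17: CDB Add1=3  regs: r0:6,r1:3,r2:-3,r3:3,r4:2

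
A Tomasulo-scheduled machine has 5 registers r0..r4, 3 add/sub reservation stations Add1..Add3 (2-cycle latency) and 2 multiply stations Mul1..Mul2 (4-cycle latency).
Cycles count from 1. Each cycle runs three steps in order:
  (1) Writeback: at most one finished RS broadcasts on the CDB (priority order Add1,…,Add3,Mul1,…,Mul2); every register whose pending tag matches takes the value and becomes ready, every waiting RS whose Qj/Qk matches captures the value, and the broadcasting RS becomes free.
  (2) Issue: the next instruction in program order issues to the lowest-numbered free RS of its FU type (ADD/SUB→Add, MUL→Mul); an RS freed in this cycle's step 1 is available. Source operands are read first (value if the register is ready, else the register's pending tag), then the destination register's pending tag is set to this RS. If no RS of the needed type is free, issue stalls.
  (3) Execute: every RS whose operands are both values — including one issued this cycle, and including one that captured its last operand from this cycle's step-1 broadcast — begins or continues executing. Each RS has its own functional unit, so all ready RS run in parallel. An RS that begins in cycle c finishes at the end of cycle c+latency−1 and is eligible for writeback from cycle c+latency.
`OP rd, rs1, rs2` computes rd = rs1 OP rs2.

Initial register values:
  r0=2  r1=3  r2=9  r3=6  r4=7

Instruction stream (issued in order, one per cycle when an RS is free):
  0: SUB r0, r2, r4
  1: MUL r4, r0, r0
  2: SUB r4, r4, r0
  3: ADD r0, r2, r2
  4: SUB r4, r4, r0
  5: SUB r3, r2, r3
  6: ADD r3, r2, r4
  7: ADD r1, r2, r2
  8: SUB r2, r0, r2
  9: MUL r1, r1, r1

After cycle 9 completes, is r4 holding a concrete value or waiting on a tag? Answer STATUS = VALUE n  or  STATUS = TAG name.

STATUS = TAG Add3

c1: issue SUB r0<-Add1 | r0:Add1,r1:3,r2:9,r3:6,r4:7
c2: issue MUL r4<-Mul1 | r0:Add1,r1:3,r2:9,r3:6,r4:Mul1
c3: CDB Add1=2; issue SUB r4<-Add1 | r0:2,r1:3,r2:9,r3:6,r4:Add1
c4: issue ADD r0<-Add2 | r0:Add2,r1:3,r2:9,r3:6,r4:Add1
c5: issue SUB r4<-Add3 | r0:Add2,r1:3,r2:9,r3:6,r4:Add3
c6: CDB Add2=18; issue SUB r3<-Add2 | r0:18,r1:3,r2:9,r3:Add2,r4:Add3
c7: CDB Mul1=4; stall | r0:18,r1:3,r2:9,r3:Add2,r4:Add3
c8: CDB Add2=3; issue ADD r3<-Add2 | r0:18,r1:3,r2:9,r3:Add2,r4:Add3
c9: CDB Add1=2; issue ADD r1<-Add1 | r0:18,r1:Add1,r2:9,r3:Add2,r4:Add3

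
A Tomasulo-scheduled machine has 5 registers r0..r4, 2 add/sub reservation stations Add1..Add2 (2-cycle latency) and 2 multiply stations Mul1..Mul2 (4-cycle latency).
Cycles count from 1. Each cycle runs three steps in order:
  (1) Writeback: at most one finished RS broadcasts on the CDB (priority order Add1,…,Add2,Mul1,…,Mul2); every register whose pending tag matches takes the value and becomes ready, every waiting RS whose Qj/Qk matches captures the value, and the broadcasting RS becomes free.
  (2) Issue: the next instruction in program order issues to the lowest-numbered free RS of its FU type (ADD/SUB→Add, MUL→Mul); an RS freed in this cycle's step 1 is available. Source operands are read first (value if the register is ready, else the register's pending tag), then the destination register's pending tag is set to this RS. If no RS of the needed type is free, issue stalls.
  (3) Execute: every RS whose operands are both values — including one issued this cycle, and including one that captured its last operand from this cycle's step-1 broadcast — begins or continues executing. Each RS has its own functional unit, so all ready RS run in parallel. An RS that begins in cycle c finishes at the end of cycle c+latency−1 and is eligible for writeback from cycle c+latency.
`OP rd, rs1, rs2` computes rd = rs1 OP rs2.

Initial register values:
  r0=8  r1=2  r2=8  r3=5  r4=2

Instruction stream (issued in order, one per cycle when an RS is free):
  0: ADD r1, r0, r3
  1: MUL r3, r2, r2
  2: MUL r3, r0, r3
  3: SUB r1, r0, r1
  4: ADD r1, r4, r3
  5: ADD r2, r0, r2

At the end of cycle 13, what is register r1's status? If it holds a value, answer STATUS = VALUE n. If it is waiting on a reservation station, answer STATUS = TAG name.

STATUS = VALUE 514

cycle 1: issue ADD r1<-Add1 // r0:8,r1:Add1,r2:8,r3:5,r4:2
cycle 2: issue MUL r3<-Mul1 // r0:8,r1:Add1,r2:8,r3:Mul1,r4:2
cycle 3: CDB Add1=13; issue MUL r3<-Mul2 // r0:8,r1:13,r2:8,r3:Mul2,r4:2
cycle 4: issue SUB r1<-Add1 // r0:8,r1:Add1,r2:8,r3:Mul2,r4:2
cycle 5: issue ADD r1<-Add2 // r0:8,r1:Add2,r2:8,r3:Mul2,r4:2
cycle 6: CDB Add1=-5; issue ADD r2<-Add1 // r0:8,r1:Add2,r2:Add1,r3:Mul2,r4:2
cycle 7: CDB Mul1=64 // r0:8,r1:Add2,r2:Add1,r3:Mul2,r4:2
cycle 8: CDB Add1=16 // r0:8,r1:Add2,r2:16,r3:Mul2,r4:2
cycle 9: - // r0:8,r1:Add2,r2:16,r3:Mul2,r4:2
cycle 10: - // r0:8,r1:Add2,r2:16,r3:Mul2,r4:2
cycle 11: CDB Mul2=512 // r0:8,r1:Add2,r2:16,r3:512,r4:2
cycle 12: - // r0:8,r1:Add2,r2:16,r3:512,r4:2
cycle 13: CDB Add2=514 // r0:8,r1:514,r2:16,r3:512,r4:2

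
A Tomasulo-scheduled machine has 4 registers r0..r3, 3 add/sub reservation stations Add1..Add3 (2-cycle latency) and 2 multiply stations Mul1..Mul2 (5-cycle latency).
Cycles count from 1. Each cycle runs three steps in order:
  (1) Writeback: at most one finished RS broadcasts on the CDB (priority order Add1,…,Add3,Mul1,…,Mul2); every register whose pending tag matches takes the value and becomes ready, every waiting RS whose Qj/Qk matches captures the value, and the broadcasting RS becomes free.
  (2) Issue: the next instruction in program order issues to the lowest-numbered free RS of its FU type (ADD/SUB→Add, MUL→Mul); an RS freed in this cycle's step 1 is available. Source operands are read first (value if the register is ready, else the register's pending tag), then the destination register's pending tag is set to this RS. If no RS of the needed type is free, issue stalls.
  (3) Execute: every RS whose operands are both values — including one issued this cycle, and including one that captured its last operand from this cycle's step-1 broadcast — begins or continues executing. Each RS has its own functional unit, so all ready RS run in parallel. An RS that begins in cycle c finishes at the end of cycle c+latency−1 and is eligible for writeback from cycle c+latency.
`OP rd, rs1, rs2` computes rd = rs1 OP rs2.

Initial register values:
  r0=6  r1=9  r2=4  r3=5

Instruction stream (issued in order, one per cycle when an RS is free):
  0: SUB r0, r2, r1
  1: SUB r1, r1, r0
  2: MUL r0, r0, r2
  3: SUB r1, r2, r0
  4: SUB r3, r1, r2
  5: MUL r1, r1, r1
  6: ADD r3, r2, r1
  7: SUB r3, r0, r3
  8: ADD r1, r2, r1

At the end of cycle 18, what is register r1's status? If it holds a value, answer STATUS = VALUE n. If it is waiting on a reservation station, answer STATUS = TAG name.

  c1: issue SUB r0<-Add1  regs: r0:Add1,r1:9,r2:4,r3:5
  c2: issue SUB r1<-Add2  regs: r0:Add1,r1:Add2,r2:4,r3:5
  c3: CDB Add1=-5; issue MUL r0<-Mul1  regs: r0:Mul1,r1:Add2,r2:4,r3:5
  c4: issue SUB r1<-Add1  regs: r0:Mul1,r1:Add1,r2:4,r3:5
  c5: CDB Add2=14; issue SUB r3<-Add2  regs: r0:Mul1,r1:Add1,r2:4,r3:Add2
  c6: issue MUL r1<-Mul2  regs: r0:Mul1,r1:Mul2,r2:4,r3:Add2
  c7: issue ADD r3<-Add3  regs: r0:Mul1,r1:Mul2,r2:4,r3:Add3
  c8: CDB Mul1=-20; stall  regs: r0:-20,r1:Mul2,r2:4,r3:Add3
  c9: stall  regs: r0:-20,r1:Mul2,r2:4,r3:Add3
  c10: CDB Add1=24; issue SUB r3<-Add1  regs: r0:-20,r1:Mul2,r2:4,r3:Add1
  c11: stall  regs: r0:-20,r1:Mul2,r2:4,r3:Add1
  c12: CDB Add2=20; issue ADD r1<-Add2  regs: r0:-20,r1:Add2,r2:4,r3:Add1
  c13: -  regs: r0:-20,r1:Add2,r2:4,r3:Add1
  c14: -  regs: r0:-20,r1:Add2,r2:4,r3:Add1
  c15: CDB Mul2=576  regs: r0:-20,r1:Add2,r2:4,r3:Add1
  c16: -  regs: r0:-20,r1:Add2,r2:4,r3:Add1
  c17: CDB Add2=580  regs: r0:-20,r1:580,r2:4,r3:Add1
  c18: CDB Add3=580  regs: r0:-20,r1:580,r2:4,r3:Add1

STATUS = VALUE 580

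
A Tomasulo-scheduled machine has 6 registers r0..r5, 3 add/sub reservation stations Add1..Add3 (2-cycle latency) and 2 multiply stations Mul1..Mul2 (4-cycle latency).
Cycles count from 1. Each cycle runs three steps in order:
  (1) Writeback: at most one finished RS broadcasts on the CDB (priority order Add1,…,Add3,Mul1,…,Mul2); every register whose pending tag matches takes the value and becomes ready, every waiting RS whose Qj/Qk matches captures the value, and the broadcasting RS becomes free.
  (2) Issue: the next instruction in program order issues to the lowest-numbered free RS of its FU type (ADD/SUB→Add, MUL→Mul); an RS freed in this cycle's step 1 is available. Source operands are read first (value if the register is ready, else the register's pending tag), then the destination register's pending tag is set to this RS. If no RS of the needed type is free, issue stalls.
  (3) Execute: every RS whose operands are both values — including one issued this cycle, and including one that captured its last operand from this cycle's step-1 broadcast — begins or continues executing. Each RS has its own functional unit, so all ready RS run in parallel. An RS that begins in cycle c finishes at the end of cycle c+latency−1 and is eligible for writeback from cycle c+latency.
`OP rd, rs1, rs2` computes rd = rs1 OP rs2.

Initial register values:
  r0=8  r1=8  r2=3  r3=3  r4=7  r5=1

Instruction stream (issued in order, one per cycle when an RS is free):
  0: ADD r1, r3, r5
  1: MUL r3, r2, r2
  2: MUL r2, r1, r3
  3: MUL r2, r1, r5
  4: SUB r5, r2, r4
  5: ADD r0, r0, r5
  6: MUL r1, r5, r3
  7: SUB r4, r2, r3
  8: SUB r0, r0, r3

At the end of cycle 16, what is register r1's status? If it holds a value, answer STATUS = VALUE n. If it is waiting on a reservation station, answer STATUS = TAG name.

  c1: issue ADD r1<-Add1  regs: r0:8,r1:Add1,r2:3,r3:3,r4:7,r5:1
  c2: issue MUL r3<-Mul1  regs: r0:8,r1:Add1,r2:3,r3:Mul1,r4:7,r5:1
  c3: CDB Add1=4; issue MUL r2<-Mul2  regs: r0:8,r1:4,r2:Mul2,r3:Mul1,r4:7,r5:1
  c4: stall  regs: r0:8,r1:4,r2:Mul2,r3:Mul1,r4:7,r5:1
  c5: stall  regs: r0:8,r1:4,r2:Mul2,r3:Mul1,r4:7,r5:1
  c6: CDB Mul1=9; issue MUL r2<-Mul1  regs: r0:8,r1:4,r2:Mul1,r3:9,r4:7,r5:1
  c7: issue SUB r5<-Add1  regs: r0:8,r1:4,r2:Mul1,r3:9,r4:7,r5:Add1
  c8: issue ADD r0<-Add2  regs: r0:Add2,r1:4,r2:Mul1,r3:9,r4:7,r5:Add1
  c9: stall  regs: r0:Add2,r1:4,r2:Mul1,r3:9,r4:7,r5:Add1
  c10: CDB Mul1=4; issue MUL r1<-Mul1  regs: r0:Add2,r1:Mul1,r2:4,r3:9,r4:7,r5:Add1
  c11: CDB Mul2=36; issue SUB r4<-Add3  regs: r0:Add2,r1:Mul1,r2:4,r3:9,r4:Add3,r5:Add1
  c12: CDB Add1=-3; issue SUB r0<-Add1  regs: r0:Add1,r1:Mul1,r2:4,r3:9,r4:Add3,r5:-3
  c13: CDB Add3=-5  regs: r0:Add1,r1:Mul1,r2:4,r3:9,r4:-5,r5:-3
  c14: CDB Add2=5  regs: r0:Add1,r1:Mul1,r2:4,r3:9,r4:-5,r5:-3
  c15: -  regs: r0:Add1,r1:Mul1,r2:4,r3:9,r4:-5,r5:-3
  c16: CDB Add1=-4  regs: r0:-4,r1:Mul1,r2:4,r3:9,r4:-5,r5:-3

STATUS = TAG Mul1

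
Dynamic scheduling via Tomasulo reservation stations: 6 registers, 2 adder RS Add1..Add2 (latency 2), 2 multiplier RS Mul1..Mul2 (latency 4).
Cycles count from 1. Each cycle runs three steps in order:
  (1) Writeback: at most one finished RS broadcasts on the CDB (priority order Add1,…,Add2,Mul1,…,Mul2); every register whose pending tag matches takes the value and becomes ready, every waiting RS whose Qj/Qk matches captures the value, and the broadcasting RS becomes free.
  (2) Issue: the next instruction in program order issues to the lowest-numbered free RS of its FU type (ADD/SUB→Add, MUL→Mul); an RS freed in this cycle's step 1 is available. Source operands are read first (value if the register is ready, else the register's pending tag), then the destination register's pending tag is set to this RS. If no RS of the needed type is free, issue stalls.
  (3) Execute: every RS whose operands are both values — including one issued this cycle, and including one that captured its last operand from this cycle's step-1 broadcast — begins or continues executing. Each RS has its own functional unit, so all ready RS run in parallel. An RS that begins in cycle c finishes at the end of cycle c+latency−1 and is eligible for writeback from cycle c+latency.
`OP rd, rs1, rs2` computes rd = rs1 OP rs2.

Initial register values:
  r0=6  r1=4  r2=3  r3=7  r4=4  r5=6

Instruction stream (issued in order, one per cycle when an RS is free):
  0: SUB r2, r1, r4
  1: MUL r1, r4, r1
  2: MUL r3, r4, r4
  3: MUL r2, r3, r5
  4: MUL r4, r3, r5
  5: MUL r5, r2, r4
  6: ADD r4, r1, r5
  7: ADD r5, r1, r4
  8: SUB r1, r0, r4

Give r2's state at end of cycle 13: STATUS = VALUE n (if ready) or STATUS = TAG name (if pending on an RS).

c1: issue SUB r2<-Add1 | r0:6,r1:4,r2:Add1,r3:7,r4:4,r5:6
c2: issue MUL r1<-Mul1 | r0:6,r1:Mul1,r2:Add1,r3:7,r4:4,r5:6
c3: CDB Add1=0; issue MUL r3<-Mul2 | r0:6,r1:Mul1,r2:0,r3:Mul2,r4:4,r5:6
c4: stall | r0:6,r1:Mul1,r2:0,r3:Mul2,r4:4,r5:6
c5: stall | r0:6,r1:Mul1,r2:0,r3:Mul2,r4:4,r5:6
c6: CDB Mul1=16; issue MUL r2<-Mul1 | r0:6,r1:16,r2:Mul1,r3:Mul2,r4:4,r5:6
c7: CDB Mul2=16; issue MUL r4<-Mul2 | r0:6,r1:16,r2:Mul1,r3:16,r4:Mul2,r5:6
c8: stall | r0:6,r1:16,r2:Mul1,r3:16,r4:Mul2,r5:6
c9: stall | r0:6,r1:16,r2:Mul1,r3:16,r4:Mul2,r5:6
c10: stall | r0:6,r1:16,r2:Mul1,r3:16,r4:Mul2,r5:6
c11: CDB Mul1=96; issue MUL r5<-Mul1 | r0:6,r1:16,r2:96,r3:16,r4:Mul2,r5:Mul1
c12: CDB Mul2=96; issue ADD r4<-Add1 | r0:6,r1:16,r2:96,r3:16,r4:Add1,r5:Mul1
c13: issue ADD r5<-Add2 | r0:6,r1:16,r2:96,r3:16,r4:Add1,r5:Add2

STATUS = VALUE 96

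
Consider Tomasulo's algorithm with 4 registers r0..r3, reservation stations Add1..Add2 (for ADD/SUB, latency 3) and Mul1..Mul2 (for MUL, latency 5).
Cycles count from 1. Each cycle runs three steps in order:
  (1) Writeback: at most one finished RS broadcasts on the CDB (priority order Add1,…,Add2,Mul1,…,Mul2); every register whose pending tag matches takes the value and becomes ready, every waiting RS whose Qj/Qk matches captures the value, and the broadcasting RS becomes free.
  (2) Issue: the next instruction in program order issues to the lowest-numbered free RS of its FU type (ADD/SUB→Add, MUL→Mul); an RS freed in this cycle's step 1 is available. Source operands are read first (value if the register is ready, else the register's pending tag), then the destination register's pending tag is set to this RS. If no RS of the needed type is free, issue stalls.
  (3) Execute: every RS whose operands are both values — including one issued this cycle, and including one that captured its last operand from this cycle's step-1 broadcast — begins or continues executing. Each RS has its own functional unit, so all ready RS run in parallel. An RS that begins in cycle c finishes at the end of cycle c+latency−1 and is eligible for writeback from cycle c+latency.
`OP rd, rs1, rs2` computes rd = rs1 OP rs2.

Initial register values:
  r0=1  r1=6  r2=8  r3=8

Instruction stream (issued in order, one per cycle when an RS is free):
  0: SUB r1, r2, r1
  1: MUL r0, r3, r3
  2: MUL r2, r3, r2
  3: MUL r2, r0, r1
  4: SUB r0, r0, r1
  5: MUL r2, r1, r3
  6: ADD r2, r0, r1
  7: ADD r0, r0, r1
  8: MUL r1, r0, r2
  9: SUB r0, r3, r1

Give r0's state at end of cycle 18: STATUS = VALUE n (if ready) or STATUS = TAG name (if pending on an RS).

  c1: issue SUB r1<-Add1  regs: r0:1,r1:Add1,r2:8,r3:8
  c2: issue MUL r0<-Mul1  regs: r0:Mul1,r1:Add1,r2:8,r3:8
  c3: issue MUL r2<-Mul2  regs: r0:Mul1,r1:Add1,r2:Mul2,r3:8
  c4: CDB Add1=2; stall  regs: r0:Mul1,r1:2,r2:Mul2,r3:8
  c5: stall  regs: r0:Mul1,r1:2,r2:Mul2,r3:8
  c6: stall  regs: r0:Mul1,r1:2,r2:Mul2,r3:8
  c7: CDB Mul1=64; issue MUL r2<-Mul1  regs: r0:64,r1:2,r2:Mul1,r3:8
  c8: CDB Mul2=64; issue SUB r0<-Add1  regs: r0:Add1,r1:2,r2:Mul1,r3:8
  c9: issue MUL r2<-Mul2  regs: r0:Add1,r1:2,r2:Mul2,r3:8
  c10: issue ADD r2<-Add2  regs: r0:Add1,r1:2,r2:Add2,r3:8
  c11: CDB Add1=62; issue ADD r0<-Add1  regs: r0:Add1,r1:2,r2:Add2,r3:8
  c12: CDB Mul1=128; issue MUL r1<-Mul1  regs: r0:Add1,r1:Mul1,r2:Add2,r3:8
  c13: stall  regs: r0:Add1,r1:Mul1,r2:Add2,r3:8
  c14: CDB Add1=64; issue SUB r0<-Add1  regs: r0:Add1,r1:Mul1,r2:Add2,r3:8
  c15: CDB Add2=64  regs: r0:Add1,r1:Mul1,r2:64,r3:8
  c16: CDB Mul2=16  regs: r0:Add1,r1:Mul1,r2:64,r3:8
  c17: -  regs: r0:Add1,r1:Mul1,r2:64,r3:8
  c18: -  regs: r0:Add1,r1:Mul1,r2:64,r3:8

STATUS = TAG Add1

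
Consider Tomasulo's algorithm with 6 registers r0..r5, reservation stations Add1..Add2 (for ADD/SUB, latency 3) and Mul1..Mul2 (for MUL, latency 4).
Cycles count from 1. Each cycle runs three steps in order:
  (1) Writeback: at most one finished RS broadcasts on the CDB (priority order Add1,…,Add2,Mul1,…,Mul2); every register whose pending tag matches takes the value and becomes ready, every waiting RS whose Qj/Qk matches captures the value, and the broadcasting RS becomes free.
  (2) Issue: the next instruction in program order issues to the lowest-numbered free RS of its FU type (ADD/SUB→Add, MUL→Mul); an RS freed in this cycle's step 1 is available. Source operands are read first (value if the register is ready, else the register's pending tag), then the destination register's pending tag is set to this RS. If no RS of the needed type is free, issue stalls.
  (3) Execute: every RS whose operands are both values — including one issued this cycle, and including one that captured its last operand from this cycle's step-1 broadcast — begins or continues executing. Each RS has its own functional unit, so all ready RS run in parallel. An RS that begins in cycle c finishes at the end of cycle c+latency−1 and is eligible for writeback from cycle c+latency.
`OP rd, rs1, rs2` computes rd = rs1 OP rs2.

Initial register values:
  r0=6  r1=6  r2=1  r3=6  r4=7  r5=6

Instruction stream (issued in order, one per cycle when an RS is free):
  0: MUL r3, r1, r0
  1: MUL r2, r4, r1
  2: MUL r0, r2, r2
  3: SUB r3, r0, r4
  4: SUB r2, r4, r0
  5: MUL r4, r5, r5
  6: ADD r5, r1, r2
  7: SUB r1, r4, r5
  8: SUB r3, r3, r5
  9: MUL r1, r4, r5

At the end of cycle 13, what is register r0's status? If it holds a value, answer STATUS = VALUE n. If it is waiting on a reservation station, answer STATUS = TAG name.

cycle 1: issue MUL r3<-Mul1 // r0:6,r1:6,r2:1,r3:Mul1,r4:7,r5:6
cycle 2: issue MUL r2<-Mul2 // r0:6,r1:6,r2:Mul2,r3:Mul1,r4:7,r5:6
cycle 3: stall // r0:6,r1:6,r2:Mul2,r3:Mul1,r4:7,r5:6
cycle 4: stall // r0:6,r1:6,r2:Mul2,r3:Mul1,r4:7,r5:6
cycle 5: CDB Mul1=36; issue MUL r0<-Mul1 // r0:Mul1,r1:6,r2:Mul2,r3:36,r4:7,r5:6
cycle 6: CDB Mul2=42; issue SUB r3<-Add1 // r0:Mul1,r1:6,r2:42,r3:Add1,r4:7,r5:6
cycle 7: issue SUB r2<-Add2 // r0:Mul1,r1:6,r2:Add2,r3:Add1,r4:7,r5:6
cycle 8: issue MUL r4<-Mul2 // r0:Mul1,r1:6,r2:Add2,r3:Add1,r4:Mul2,r5:6
cycle 9: stall // r0:Mul1,r1:6,r2:Add2,r3:Add1,r4:Mul2,r5:6
cycle 10: CDB Mul1=1764; stall // r0:1764,r1:6,r2:Add2,r3:Add1,r4:Mul2,r5:6
cycle 11: stall // r0:1764,r1:6,r2:Add2,r3:Add1,r4:Mul2,r5:6
cycle 12: CDB Mul2=36; stall // r0:1764,r1:6,r2:Add2,r3:Add1,r4:36,r5:6
cycle 13: CDB Add1=1757; issue ADD r5<-Add1 // r0:1764,r1:6,r2:Add2,r3:1757,r4:36,r5:Add1

STATUS = VALUE 1764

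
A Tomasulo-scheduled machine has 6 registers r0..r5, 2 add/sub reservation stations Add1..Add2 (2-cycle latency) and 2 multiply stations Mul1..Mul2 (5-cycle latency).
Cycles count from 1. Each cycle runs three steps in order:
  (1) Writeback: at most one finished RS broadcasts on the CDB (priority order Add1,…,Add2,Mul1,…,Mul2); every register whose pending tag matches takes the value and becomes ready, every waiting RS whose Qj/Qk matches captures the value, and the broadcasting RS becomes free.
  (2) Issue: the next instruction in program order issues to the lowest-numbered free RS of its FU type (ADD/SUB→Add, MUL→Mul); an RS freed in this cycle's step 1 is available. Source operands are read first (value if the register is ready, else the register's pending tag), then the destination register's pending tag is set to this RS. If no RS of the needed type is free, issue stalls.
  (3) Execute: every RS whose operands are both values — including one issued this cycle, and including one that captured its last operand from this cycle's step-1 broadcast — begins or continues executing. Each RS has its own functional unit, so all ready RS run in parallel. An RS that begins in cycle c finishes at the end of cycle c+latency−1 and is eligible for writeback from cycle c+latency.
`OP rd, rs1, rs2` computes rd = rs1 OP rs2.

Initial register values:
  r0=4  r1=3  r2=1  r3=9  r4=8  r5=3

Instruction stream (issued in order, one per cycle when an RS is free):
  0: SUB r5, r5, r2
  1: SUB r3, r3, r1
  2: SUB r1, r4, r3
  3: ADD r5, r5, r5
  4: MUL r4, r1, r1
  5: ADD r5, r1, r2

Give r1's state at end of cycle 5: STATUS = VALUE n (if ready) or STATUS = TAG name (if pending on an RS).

  c1: issue SUB r5<-Add1  regs: r0:4,r1:3,r2:1,r3:9,r4:8,r5:Add1
  c2: issue SUB r3<-Add2  regs: r0:4,r1:3,r2:1,r3:Add2,r4:8,r5:Add1
  c3: CDB Add1=2; issue SUB r1<-Add1  regs: r0:4,r1:Add1,r2:1,r3:Add2,r4:8,r5:2
  c4: CDB Add2=6; issue ADD r5<-Add2  regs: r0:4,r1:Add1,r2:1,r3:6,r4:8,r5:Add2
  c5: issue MUL r4<-Mul1  regs: r0:4,r1:Add1,r2:1,r3:6,r4:Mul1,r5:Add2

STATUS = TAG Add1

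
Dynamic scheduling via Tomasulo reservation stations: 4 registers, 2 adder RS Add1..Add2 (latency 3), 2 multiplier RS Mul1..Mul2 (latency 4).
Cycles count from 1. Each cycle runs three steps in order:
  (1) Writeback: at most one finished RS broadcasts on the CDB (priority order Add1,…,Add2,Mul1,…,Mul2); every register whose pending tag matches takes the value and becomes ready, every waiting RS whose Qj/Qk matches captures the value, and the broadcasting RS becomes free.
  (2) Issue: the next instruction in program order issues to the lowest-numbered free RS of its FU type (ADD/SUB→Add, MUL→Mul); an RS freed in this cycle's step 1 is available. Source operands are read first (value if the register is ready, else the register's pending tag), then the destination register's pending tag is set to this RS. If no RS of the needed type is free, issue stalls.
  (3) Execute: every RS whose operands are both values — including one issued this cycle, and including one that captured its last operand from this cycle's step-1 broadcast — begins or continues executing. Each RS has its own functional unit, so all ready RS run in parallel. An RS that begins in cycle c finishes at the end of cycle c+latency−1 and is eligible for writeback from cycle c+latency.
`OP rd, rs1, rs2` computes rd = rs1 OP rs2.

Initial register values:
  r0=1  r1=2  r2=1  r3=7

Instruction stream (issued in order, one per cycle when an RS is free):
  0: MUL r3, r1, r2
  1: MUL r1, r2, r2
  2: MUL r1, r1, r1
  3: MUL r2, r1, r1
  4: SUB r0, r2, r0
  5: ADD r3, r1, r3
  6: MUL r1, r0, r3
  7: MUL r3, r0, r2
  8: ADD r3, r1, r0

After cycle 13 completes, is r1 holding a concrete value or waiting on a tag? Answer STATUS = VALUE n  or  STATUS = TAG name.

cycle 1: issue MUL r3<-Mul1 // r0:1,r1:2,r2:1,r3:Mul1
cycle 2: issue MUL r1<-Mul2 // r0:1,r1:Mul2,r2:1,r3:Mul1
cycle 3: stall // r0:1,r1:Mul2,r2:1,r3:Mul1
cycle 4: stall // r0:1,r1:Mul2,r2:1,r3:Mul1
cycle 5: CDB Mul1=2; issue MUL r1<-Mul1 // r0:1,r1:Mul1,r2:1,r3:2
cycle 6: CDB Mul2=1; issue MUL r2<-Mul2 // r0:1,r1:Mul1,r2:Mul2,r3:2
cycle 7: issue SUB r0<-Add1 // r0:Add1,r1:Mul1,r2:Mul2,r3:2
cycle 8: issue ADD r3<-Add2 // r0:Add1,r1:Mul1,r2:Mul2,r3:Add2
cycle 9: stall // r0:Add1,r1:Mul1,r2:Mul2,r3:Add2
cycle 10: CDB Mul1=1; issue MUL r1<-Mul1 // r0:Add1,r1:Mul1,r2:Mul2,r3:Add2
cycle 11: stall // r0:Add1,r1:Mul1,r2:Mul2,r3:Add2
cycle 12: stall // r0:Add1,r1:Mul1,r2:Mul2,r3:Add2
cycle 13: CDB Add2=3; stall // r0:Add1,r1:Mul1,r2:Mul2,r3:3

STATUS = TAG Mul1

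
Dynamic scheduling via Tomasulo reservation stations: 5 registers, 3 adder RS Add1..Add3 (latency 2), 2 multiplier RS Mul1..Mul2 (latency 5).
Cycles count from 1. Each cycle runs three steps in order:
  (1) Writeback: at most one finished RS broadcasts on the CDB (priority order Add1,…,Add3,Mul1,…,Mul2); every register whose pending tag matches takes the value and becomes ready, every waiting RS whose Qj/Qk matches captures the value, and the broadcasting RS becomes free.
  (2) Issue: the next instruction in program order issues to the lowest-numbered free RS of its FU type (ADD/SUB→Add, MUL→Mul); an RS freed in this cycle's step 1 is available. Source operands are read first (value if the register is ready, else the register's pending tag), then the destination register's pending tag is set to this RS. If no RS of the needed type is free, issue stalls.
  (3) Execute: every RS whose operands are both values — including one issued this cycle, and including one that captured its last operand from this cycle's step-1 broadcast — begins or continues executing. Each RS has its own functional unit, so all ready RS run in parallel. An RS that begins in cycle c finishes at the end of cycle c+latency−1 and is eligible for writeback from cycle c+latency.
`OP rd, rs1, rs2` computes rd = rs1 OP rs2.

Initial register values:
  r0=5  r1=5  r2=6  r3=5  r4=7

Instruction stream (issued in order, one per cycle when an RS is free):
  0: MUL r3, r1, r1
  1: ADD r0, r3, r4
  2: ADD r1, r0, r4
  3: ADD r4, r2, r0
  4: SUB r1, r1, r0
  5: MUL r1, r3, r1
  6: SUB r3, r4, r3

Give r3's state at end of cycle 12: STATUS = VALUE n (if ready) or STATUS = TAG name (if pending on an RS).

STATUS = TAG Add2

c1: issue MUL r3<-Mul1 | r0:5,r1:5,r2:6,r3:Mul1,r4:7
c2: issue ADD r0<-Add1 | r0:Add1,r1:5,r2:6,r3:Mul1,r4:7
c3: issue ADD r1<-Add2 | r0:Add1,r1:Add2,r2:6,r3:Mul1,r4:7
c4: issue ADD r4<-Add3 | r0:Add1,r1:Add2,r2:6,r3:Mul1,r4:Add3
c5: stall | r0:Add1,r1:Add2,r2:6,r3:Mul1,r4:Add3
c6: CDB Mul1=25; stall | r0:Add1,r1:Add2,r2:6,r3:25,r4:Add3
c7: stall | r0:Add1,r1:Add2,r2:6,r3:25,r4:Add3
c8: CDB Add1=32; issue SUB r1<-Add1 | r0:32,r1:Add1,r2:6,r3:25,r4:Add3
c9: issue MUL r1<-Mul1 | r0:32,r1:Mul1,r2:6,r3:25,r4:Add3
c10: CDB Add2=39; issue SUB r3<-Add2 | r0:32,r1:Mul1,r2:6,r3:Add2,r4:Add3
c11: CDB Add3=38 | r0:32,r1:Mul1,r2:6,r3:Add2,r4:38
c12: CDB Add1=7 | r0:32,r1:Mul1,r2:6,r3:Add2,r4:38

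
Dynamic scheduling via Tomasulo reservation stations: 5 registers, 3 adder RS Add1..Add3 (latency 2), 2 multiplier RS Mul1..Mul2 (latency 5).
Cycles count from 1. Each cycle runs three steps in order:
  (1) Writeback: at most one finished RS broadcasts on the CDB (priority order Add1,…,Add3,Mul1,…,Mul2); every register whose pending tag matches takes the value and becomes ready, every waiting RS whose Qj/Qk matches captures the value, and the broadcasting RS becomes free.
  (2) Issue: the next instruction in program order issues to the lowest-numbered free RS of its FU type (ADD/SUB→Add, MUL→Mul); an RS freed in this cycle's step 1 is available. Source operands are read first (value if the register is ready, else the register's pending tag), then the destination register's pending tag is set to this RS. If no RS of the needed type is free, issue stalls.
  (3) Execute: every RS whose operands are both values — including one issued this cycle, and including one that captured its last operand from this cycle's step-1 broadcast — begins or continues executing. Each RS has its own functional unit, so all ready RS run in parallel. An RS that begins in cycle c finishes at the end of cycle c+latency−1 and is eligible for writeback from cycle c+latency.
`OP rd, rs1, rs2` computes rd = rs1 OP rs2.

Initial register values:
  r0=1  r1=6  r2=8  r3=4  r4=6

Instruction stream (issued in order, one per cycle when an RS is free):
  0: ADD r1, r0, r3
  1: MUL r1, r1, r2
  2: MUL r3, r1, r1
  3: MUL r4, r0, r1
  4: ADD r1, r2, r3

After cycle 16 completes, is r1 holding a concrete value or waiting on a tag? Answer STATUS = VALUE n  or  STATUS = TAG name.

  c1: issue ADD r1<-Add1  regs: r0:1,r1:Add1,r2:8,r3:4,r4:6
  c2: issue MUL r1<-Mul1  regs: r0:1,r1:Mul1,r2:8,r3:4,r4:6
  c3: CDB Add1=5; issue MUL r3<-Mul2  regs: r0:1,r1:Mul1,r2:8,r3:Mul2,r4:6
  c4: stall  regs: r0:1,r1:Mul1,r2:8,r3:Mul2,r4:6
  c5: stall  regs: r0:1,r1:Mul1,r2:8,r3:Mul2,r4:6
  c6: stall  regs: r0:1,r1:Mul1,r2:8,r3:Mul2,r4:6
  c7: stall  regs: r0:1,r1:Mul1,r2:8,r3:Mul2,r4:6
  c8: CDB Mul1=40; issue MUL r4<-Mul1  regs: r0:1,r1:40,r2:8,r3:Mul2,r4:Mul1
  c9: issue ADD r1<-Add1  regs: r0:1,r1:Add1,r2:8,r3:Mul2,r4:Mul1
  c10: -  regs: r0:1,r1:Add1,r2:8,r3:Mul2,r4:Mul1
  c11: -  regs: r0:1,r1:Add1,r2:8,r3:Mul2,r4:Mul1
  c12: -  regs: r0:1,r1:Add1,r2:8,r3:Mul2,r4:Mul1
  c13: CDB Mul1=40  regs: r0:1,r1:Add1,r2:8,r3:Mul2,r4:40
  c14: CDB Mul2=1600  regs: r0:1,r1:Add1,r2:8,r3:1600,r4:40
  c15: -  regs: r0:1,r1:Add1,r2:8,r3:1600,r4:40
  c16: CDB Add1=1608  regs: r0:1,r1:1608,r2:8,r3:1600,r4:40

STATUS = VALUE 1608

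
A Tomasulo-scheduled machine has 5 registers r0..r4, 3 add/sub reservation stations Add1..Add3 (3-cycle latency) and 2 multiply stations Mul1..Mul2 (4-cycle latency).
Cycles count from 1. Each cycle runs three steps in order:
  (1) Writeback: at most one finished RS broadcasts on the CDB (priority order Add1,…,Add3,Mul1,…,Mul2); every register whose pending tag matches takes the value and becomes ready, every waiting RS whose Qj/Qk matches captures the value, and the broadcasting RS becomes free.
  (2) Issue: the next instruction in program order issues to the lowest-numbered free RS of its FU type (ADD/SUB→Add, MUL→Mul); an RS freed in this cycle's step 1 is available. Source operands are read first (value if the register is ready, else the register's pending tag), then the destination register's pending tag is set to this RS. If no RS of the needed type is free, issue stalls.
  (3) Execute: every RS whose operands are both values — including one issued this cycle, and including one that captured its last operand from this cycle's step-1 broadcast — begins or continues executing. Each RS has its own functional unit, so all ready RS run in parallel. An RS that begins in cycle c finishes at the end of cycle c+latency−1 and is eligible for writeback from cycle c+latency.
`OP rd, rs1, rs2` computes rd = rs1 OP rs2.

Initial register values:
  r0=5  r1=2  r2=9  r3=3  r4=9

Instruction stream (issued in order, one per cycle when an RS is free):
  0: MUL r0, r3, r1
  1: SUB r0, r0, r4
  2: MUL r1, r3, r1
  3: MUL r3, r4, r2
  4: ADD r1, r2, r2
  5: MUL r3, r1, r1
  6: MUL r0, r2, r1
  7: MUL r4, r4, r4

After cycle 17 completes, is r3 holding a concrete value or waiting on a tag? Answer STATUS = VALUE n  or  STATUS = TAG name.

STATUS = VALUE 324

cycle 1: issue MUL r0<-Mul1 // r0:Mul1,r1:2,r2:9,r3:3,r4:9
cycle 2: issue SUB r0<-Add1 // r0:Add1,r1:2,r2:9,r3:3,r4:9
cycle 3: issue MUL r1<-Mul2 // r0:Add1,r1:Mul2,r2:9,r3:3,r4:9
cycle 4: stall // r0:Add1,r1:Mul2,r2:9,r3:3,r4:9
cycle 5: CDB Mul1=6; issue MUL r3<-Mul1 // r0:Add1,r1:Mul2,r2:9,r3:Mul1,r4:9
cycle 6: issue ADD r1<-Add2 // r0:Add1,r1:Add2,r2:9,r3:Mul1,r4:9
cycle 7: CDB Mul2=6; issue MUL r3<-Mul2 // r0:Add1,r1:Add2,r2:9,r3:Mul2,r4:9
cycle 8: CDB Add1=-3; stall // r0:-3,r1:Add2,r2:9,r3:Mul2,r4:9
cycle 9: CDB Add2=18; stall // r0:-3,r1:18,r2:9,r3:Mul2,r4:9
cycle 10: CDB Mul1=81; issue MUL r0<-Mul1 // r0:Mul1,r1:18,r2:9,r3:Mul2,r4:9
cycle 11: stall // r0:Mul1,r1:18,r2:9,r3:Mul2,r4:9
cycle 12: stall // r0:Mul1,r1:18,r2:9,r3:Mul2,r4:9
cycle 13: CDB Mul2=324; issue MUL r4<-Mul2 // r0:Mul1,r1:18,r2:9,r3:324,r4:Mul2
cycle 14: CDB Mul1=162 // r0:162,r1:18,r2:9,r3:324,r4:Mul2
cycle 15: - // r0:162,r1:18,r2:9,r3:324,r4:Mul2
cycle 16: - // r0:162,r1:18,r2:9,r3:324,r4:Mul2
cycle 17: CDB Mul2=81 // r0:162,r1:18,r2:9,r3:324,r4:81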